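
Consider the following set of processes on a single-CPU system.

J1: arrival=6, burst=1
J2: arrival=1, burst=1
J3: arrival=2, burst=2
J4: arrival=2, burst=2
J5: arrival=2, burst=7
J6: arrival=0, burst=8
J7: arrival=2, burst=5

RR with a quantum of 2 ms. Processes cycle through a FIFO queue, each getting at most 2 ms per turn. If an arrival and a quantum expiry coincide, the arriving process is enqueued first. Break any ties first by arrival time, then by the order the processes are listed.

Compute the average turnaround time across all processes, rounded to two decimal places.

Gantt: | J6 0-2 | J2 2-3 | J3 3-5 | J4 5-7 | J5 7-9 | J7 9-11 | J6 11-13 | J1 13-14 | J5 14-16 | J7 16-18 | J6 18-20 | J5 20-22 | J7 22-23 | J6 23-25 | J5 25-26 |
Completion: J1=14  J2=3  J3=5  J4=7  J5=26  J6=25  J7=23
Turnaround times: J1=8, J2=2, J3=3, J4=5, J5=24, J6=25, J7=21
Average turnaround = (8+2+3+5+24+25+21) / 7 = 88/7 = 12.57

12.57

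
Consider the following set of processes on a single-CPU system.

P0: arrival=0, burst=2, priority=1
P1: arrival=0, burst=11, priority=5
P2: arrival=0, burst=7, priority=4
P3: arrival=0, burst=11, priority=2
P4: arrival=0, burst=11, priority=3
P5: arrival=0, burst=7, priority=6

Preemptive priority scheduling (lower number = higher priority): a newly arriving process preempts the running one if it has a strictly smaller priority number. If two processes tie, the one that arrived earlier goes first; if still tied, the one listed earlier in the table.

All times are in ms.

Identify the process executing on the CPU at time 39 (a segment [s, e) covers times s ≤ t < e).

Timeline: | P0 0-2 | P3 2-13 | P4 13-24 | P2 24-31 | P1 31-42 | P5 42-49 |
Completion: P0=2  P1=42  P2=31  P3=13  P4=24  P5=49

P1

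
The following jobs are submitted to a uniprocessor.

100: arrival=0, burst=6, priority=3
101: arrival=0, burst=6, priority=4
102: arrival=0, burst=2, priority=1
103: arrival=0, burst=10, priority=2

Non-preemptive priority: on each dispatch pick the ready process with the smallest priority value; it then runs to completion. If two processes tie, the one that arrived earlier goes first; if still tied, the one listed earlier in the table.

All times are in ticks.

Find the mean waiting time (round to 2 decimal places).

Schedule: | 102 0-2 | 103 2-12 | 100 12-18 | 101 18-24 |
Completion: 100=18  101=24  102=2  103=12
Turnaround (C−A): 100=18  101=24  102=2  103=12
Waiting times: 100=12, 101=18, 102=0, 103=2
Average waiting = (12+18+0+2) / 4 = 32/4 = 8.00

8.00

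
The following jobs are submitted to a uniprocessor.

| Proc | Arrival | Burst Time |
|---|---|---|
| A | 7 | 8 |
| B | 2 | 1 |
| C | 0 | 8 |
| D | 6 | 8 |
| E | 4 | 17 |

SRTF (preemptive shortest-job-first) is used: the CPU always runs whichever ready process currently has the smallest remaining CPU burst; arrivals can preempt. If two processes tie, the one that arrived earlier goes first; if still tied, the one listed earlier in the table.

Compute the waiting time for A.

Schedule: | C 0-2 | B 2-3 | C 3-9 | D 9-17 | A 17-25 | E 25-42 |
Completion: A=25  B=3  C=9  D=17  E=42
Turnaround (C−A): A=18  B=1  C=9  D=11  E=38
Waiting(A) = turnaround − burst = 18 − 8 = 10

10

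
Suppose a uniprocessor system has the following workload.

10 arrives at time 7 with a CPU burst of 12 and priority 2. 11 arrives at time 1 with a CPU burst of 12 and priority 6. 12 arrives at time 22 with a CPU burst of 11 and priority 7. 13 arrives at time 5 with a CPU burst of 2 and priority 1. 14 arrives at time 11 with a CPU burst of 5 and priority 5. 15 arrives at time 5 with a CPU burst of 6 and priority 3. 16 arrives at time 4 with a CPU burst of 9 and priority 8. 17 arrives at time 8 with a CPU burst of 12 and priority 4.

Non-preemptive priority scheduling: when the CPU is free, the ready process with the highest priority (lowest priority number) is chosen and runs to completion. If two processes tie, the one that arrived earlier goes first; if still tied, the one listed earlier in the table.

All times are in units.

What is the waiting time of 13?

8

Gantt: | idle 0-1 | 11 1-13 | 13 13-15 | 10 15-27 | 15 27-33 | 17 33-45 | 14 45-50 | 12 50-61 | 16 61-70 |
Completion: 10=27  11=13  12=61  13=15  14=50  15=33  16=70  17=45
Waiting(13) = turnaround − burst = 10 − 2 = 8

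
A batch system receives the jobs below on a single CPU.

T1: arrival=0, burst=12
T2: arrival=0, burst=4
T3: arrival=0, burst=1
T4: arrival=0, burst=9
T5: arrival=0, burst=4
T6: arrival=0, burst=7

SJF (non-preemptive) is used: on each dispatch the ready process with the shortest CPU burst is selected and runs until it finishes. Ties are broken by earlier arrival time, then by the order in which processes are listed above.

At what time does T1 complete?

Schedule: | T3 0-1 | T2 1-5 | T5 5-9 | T6 9-16 | T4 16-25 | T1 25-37 |
Completion: T1=37  T2=5  T3=1  T4=25  T5=9  T6=16
Turnaround (C−A): T1=37  T2=5  T3=1  T4=25  T5=9  T6=16

37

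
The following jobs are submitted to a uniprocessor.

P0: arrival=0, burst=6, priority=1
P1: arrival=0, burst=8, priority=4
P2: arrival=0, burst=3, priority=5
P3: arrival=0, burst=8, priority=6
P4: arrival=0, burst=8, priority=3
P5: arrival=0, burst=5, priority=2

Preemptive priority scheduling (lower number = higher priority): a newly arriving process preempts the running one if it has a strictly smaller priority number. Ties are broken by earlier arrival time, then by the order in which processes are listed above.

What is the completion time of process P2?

Gantt: | P0 0-6 | P5 6-11 | P4 11-19 | P1 19-27 | P2 27-30 | P3 30-38 |
Completion: P0=6  P1=27  P2=30  P3=38  P4=19  P5=11

30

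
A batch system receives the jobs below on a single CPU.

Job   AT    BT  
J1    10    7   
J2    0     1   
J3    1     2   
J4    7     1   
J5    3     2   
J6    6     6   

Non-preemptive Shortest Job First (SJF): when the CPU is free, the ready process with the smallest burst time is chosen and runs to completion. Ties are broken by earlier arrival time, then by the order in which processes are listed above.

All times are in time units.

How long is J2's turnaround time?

Gantt: | J2 0-1 | J3 1-3 | J5 3-5 | idle 5-6 | J6 6-12 | J4 12-13 | J1 13-20 |
Completion: J1=20  J2=1  J3=3  J4=13  J5=5  J6=12
Turnaround(J2) = completion − arrival = 1 − 0 = 1

1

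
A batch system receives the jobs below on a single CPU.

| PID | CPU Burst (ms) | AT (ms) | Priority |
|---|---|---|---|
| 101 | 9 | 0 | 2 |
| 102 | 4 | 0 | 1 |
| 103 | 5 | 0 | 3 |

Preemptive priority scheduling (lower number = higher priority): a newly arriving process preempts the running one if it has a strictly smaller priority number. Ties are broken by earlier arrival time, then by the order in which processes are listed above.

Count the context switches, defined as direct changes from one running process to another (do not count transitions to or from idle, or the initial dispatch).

2

Schedule: | 102 0-4 | 101 4-13 | 103 13-18 |
Completion: 101=13  102=4  103=18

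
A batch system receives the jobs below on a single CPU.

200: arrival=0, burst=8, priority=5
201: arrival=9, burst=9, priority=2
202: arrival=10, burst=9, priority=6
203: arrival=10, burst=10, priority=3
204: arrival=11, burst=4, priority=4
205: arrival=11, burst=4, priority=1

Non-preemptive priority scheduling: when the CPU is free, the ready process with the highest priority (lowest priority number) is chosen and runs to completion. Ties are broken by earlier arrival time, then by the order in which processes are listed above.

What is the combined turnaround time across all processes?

110

Timeline: | 200 0-8 | idle 8-9 | 201 9-18 | 205 18-22 | 203 22-32 | 204 32-36 | 202 36-45 |
Completion: 200=8  201=18  202=45  203=32  204=36  205=22
Turnaround = completion − arrival: 200=8, 201=9, 202=35, 203=22, 204=25, 205=11
Total turnaround = 8 + 9 + 35 + 22 + 25 + 11 = 110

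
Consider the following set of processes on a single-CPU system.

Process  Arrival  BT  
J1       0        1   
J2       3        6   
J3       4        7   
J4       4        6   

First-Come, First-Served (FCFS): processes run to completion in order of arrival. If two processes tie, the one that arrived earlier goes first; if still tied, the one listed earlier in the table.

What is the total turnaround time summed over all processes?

Gantt: | J1 0-1 | idle 1-3 | J2 3-9 | J3 9-16 | J4 16-22 |
Completion: J1=1  J2=9  J3=16  J4=22
Turnaround (C−A): J1=1  J2=6  J3=12  J4=18
Turnaround = completion − arrival: J1=1, J2=6, J3=12, J4=18
Total turnaround = 1 + 6 + 12 + 18 = 37

37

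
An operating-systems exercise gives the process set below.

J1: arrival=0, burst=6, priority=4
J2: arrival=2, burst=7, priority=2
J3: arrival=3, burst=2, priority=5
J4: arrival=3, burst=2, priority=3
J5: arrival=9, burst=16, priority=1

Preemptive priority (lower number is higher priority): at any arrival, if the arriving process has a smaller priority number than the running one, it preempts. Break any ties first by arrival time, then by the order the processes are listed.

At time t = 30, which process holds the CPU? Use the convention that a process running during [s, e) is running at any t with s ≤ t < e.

J1

Schedule: | J1 0-2 | J2 2-9 | J5 9-25 | J4 25-27 | J1 27-31 | J3 31-33 |
Completion: J1=31  J2=9  J3=33  J4=27  J5=25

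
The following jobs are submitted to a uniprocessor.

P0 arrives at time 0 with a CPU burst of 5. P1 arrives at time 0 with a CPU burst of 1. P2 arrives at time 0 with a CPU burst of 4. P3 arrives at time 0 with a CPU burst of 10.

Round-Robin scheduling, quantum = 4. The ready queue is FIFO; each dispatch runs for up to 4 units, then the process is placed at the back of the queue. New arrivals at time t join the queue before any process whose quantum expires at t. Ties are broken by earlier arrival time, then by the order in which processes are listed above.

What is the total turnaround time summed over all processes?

48

Schedule: | P0 0-4 | P1 4-5 | P2 5-9 | P3 9-13 | P0 13-14 | P3 14-20 |
Completion: P0=14  P1=5  P2=9  P3=20
Turnaround (C−A): P0=14  P1=5  P2=9  P3=20
Turnaround = completion − arrival: P0=14, P1=5, P2=9, P3=20
Total turnaround = 14 + 5 + 9 + 20 = 48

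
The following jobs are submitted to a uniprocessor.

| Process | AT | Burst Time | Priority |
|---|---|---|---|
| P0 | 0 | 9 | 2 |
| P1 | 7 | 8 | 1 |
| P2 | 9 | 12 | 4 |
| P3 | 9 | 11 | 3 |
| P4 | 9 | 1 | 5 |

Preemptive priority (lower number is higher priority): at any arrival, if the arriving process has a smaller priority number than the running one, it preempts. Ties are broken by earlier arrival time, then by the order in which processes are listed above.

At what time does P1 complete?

15

Schedule: | P0 0-7 | P1 7-15 | P0 15-17 | P3 17-28 | P2 28-40 | P4 40-41 |
Completion: P0=17  P1=15  P2=40  P3=28  P4=41
Turnaround (C−A): P0=17  P1=8  P2=31  P3=19  P4=32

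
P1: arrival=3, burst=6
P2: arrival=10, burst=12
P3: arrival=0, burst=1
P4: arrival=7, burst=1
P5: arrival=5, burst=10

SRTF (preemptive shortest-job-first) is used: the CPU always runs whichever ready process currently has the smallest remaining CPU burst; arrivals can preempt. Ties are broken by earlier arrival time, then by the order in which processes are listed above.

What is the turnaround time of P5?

Schedule: | P3 0-1 | idle 1-3 | P1 3-7 | P4 7-8 | P1 8-10 | P5 10-20 | P2 20-32 |
Completion: P1=10  P2=32  P3=1  P4=8  P5=20
Turnaround (C−A): P1=7  P2=22  P3=1  P4=1  P5=15
Turnaround(P5) = completion − arrival = 20 − 5 = 15

15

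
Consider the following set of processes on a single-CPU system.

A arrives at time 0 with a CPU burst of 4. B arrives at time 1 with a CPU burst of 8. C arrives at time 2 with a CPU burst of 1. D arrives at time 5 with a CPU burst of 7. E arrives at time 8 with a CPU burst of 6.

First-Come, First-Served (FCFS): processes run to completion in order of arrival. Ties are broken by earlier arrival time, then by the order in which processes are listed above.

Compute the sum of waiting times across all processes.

33

Gantt: | A 0-4 | B 4-12 | C 12-13 | D 13-20 | E 20-26 |
Completion: A=4  B=12  C=13  D=20  E=26
Turnaround (C−A): A=4  B=11  C=11  D=15  E=18
Waiting = turnaround − burst: A=0, B=3, C=10, D=8, E=12
Total waiting = 0 + 3 + 10 + 8 + 12 = 33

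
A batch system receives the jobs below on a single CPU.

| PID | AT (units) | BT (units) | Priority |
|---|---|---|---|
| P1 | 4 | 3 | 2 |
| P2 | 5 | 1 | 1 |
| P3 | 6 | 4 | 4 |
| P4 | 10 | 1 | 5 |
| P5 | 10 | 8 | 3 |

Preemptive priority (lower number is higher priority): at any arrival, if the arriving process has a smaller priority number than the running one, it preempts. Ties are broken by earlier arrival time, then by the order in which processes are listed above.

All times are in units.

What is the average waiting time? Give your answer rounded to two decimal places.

4.20

Schedule: | idle 0-4 | P1 4-5 | P2 5-6 | P1 6-8 | P3 8-10 | P5 10-18 | P3 18-20 | P4 20-21 |
Completion: P1=8  P2=6  P3=20  P4=21  P5=18
Turnaround (C−A): P1=4  P2=1  P3=14  P4=11  P5=8
Waiting times: P1=1, P2=0, P3=10, P4=10, P5=0
Average waiting = (1+0+10+10+0) / 5 = 21/5 = 4.20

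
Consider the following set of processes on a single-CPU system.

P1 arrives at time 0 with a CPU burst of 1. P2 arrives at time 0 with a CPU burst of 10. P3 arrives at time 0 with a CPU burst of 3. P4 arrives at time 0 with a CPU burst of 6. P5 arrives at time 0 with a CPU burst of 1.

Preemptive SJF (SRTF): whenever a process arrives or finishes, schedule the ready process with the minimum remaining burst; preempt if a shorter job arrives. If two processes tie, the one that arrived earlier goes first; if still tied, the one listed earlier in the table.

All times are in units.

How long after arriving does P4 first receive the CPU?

Timeline: | P1 0-1 | P5 1-2 | P3 2-5 | P4 5-11 | P2 11-21 |
Completion: P1=1  P2=21  P3=5  P4=11  P5=2
Response(P4) = first start − arrival = 5 − 0 = 5

5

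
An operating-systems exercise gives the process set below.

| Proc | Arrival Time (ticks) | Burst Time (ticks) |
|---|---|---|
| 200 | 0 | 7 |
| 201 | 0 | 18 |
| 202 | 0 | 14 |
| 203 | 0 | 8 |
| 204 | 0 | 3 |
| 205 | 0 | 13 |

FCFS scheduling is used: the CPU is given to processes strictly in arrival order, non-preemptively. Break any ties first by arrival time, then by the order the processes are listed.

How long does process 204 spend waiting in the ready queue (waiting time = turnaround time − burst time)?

47

Timeline: | 200 0-7 | 201 7-25 | 202 25-39 | 203 39-47 | 204 47-50 | 205 50-63 |
Completion: 200=7  201=25  202=39  203=47  204=50  205=63
Waiting(204) = turnaround − burst = 50 − 3 = 47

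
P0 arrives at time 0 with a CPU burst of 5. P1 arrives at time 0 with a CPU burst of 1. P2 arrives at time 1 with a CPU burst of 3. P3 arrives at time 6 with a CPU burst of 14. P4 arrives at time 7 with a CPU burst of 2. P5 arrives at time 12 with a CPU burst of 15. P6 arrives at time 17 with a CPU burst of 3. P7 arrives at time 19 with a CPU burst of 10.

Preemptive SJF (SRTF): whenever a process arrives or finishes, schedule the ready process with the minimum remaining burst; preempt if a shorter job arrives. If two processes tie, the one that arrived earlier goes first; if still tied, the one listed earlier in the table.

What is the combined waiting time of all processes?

49

Schedule: | P1 0-1 | P2 1-4 | P0 4-9 | P4 9-11 | P3 11-17 | P6 17-20 | P3 20-28 | P7 28-38 | P5 38-53 |
Completion: P0=9  P1=1  P2=4  P3=28  P4=11  P5=53  P6=20  P7=38
Turnaround (C−A): P0=9  P1=1  P2=3  P3=22  P4=4  P5=41  P6=3  P7=19
Waiting = turnaround − burst: P0=4, P1=0, P2=0, P3=8, P4=2, P5=26, P6=0, P7=9
Total waiting = 4 + 0 + 0 + 8 + 2 + 26 + 0 + 9 = 49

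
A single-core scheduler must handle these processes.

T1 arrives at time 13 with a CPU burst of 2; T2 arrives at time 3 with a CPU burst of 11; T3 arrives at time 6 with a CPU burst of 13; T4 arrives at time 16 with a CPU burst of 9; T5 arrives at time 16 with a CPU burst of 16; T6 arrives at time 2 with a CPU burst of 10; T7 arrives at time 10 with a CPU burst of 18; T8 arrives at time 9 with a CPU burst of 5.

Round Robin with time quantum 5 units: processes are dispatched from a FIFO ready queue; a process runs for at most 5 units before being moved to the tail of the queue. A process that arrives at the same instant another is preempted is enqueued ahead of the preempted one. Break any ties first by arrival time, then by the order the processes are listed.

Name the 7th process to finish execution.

Gantt: | idle 0-2 | T6 2-7 | T2 7-12 | T3 12-17 | T6 17-22 | T8 22-27 | T7 27-32 | T2 32-37 | T1 37-39 | T4 39-44 | T5 44-49 | T3 49-54 | T7 54-59 | T2 59-60 | T4 60-64 | T5 64-69 | T3 69-72 | T7 72-77 | T5 77-82 | T7 82-85 | T5 85-86 |
Completion: T1=39  T2=60  T3=72  T4=64  T5=86  T6=22  T7=85  T8=27
Turnaround (C−A): T1=26  T2=57  T3=66  T4=48  T5=70  T6=20  T7=75  T8=18
Finish order: T6 → T8 → T1 → T2 → T4 → T3 → T7 → T5

T7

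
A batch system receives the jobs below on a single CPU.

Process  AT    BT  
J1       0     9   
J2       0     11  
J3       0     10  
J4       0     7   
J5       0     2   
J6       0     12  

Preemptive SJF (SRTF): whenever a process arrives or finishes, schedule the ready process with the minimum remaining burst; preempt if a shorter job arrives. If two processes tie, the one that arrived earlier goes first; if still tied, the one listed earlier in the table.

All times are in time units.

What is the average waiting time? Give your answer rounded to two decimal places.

Timeline: | J5 0-2 | J4 2-9 | J1 9-18 | J3 18-28 | J2 28-39 | J6 39-51 |
Completion: J1=18  J2=39  J3=28  J4=9  J5=2  J6=51
Turnaround (C−A): J1=18  J2=39  J3=28  J4=9  J5=2  J6=51
Waiting times: J1=9, J2=28, J3=18, J4=2, J5=0, J6=39
Average waiting = (9+28+18+2+0+39) / 6 = 96/6 = 16.00

16.00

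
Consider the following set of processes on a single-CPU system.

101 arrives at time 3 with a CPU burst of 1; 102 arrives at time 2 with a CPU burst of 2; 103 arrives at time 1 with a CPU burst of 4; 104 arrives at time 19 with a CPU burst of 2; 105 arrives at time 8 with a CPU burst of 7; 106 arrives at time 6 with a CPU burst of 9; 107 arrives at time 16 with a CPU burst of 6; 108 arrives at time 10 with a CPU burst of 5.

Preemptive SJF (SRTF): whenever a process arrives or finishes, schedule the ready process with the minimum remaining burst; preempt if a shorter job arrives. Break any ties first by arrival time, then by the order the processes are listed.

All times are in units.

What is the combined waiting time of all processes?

Schedule: | idle 0-1 | 103 1-2 | 102 2-4 | 101 4-5 | 103 5-8 | 105 8-15 | 108 15-20 | 104 20-22 | 107 22-28 | 106 28-37 |
Completion: 101=5  102=4  103=8  104=22  105=15  106=37  107=28  108=20
Waiting = turnaround − burst: 101=1, 102=0, 103=3, 104=1, 105=0, 106=22, 107=6, 108=5
Total waiting = 1 + 0 + 3 + 1 + 0 + 22 + 6 + 5 = 38

38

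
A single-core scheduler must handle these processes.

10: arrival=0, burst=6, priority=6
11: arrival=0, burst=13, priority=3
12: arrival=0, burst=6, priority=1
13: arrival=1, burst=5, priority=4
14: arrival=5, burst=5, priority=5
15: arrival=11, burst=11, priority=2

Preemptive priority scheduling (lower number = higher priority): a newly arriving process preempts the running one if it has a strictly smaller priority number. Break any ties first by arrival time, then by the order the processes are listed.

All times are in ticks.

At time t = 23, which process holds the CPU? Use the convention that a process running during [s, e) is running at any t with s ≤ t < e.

11

Gantt: | 12 0-6 | 11 6-11 | 15 11-22 | 11 22-30 | 13 30-35 | 14 35-40 | 10 40-46 |
Completion: 10=46  11=30  12=6  13=35  14=40  15=22
Turnaround (C−A): 10=46  11=30  12=6  13=34  14=35  15=11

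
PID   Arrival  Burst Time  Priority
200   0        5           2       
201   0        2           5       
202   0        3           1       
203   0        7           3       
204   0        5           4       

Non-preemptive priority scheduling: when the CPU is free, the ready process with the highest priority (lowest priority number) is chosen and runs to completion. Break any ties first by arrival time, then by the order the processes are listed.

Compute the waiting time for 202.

0

Timeline: | 202 0-3 | 200 3-8 | 203 8-15 | 204 15-20 | 201 20-22 |
Completion: 200=8  201=22  202=3  203=15  204=20
Turnaround (C−A): 200=8  201=22  202=3  203=15  204=20
Waiting(202) = turnaround − burst = 3 − 3 = 0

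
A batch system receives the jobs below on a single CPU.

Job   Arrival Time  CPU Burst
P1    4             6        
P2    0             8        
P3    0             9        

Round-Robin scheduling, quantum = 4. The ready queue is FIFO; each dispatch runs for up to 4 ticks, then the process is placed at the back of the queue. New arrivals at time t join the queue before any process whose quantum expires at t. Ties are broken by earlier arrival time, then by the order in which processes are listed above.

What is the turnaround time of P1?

Schedule: | P2 0-4 | P3 4-8 | P1 8-12 | P2 12-16 | P3 16-20 | P1 20-22 | P3 22-23 |
Completion: P1=22  P2=16  P3=23
Turnaround (C−A): P1=18  P2=16  P3=23
Turnaround(P1) = completion − arrival = 22 − 4 = 18

18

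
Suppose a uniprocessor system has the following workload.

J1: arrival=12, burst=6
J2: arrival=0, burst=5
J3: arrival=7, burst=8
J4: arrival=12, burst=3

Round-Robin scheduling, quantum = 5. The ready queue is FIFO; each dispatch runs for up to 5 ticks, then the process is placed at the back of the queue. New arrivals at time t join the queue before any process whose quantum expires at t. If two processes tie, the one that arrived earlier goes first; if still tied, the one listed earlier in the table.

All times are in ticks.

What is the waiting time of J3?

8

Gantt: | J2 0-5 | idle 5-7 | J3 7-12 | J1 12-17 | J4 17-20 | J3 20-23 | J1 23-24 |
Completion: J1=24  J2=5  J3=23  J4=20
Turnaround (C−A): J1=12  J2=5  J3=16  J4=8
Waiting(J3) = turnaround − burst = 16 − 8 = 8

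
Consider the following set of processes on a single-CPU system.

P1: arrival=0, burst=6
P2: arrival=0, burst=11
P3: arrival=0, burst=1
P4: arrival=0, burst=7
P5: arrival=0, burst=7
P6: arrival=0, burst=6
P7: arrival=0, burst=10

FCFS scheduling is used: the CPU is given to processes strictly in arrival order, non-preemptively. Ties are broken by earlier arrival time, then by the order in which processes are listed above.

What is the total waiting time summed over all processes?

136

Gantt: | P1 0-6 | P2 6-17 | P3 17-18 | P4 18-25 | P5 25-32 | P6 32-38 | P7 38-48 |
Completion: P1=6  P2=17  P3=18  P4=25  P5=32  P6=38  P7=48
Turnaround (C−A): P1=6  P2=17  P3=18  P4=25  P5=32  P6=38  P7=48
Waiting = turnaround − burst: P1=0, P2=6, P3=17, P4=18, P5=25, P6=32, P7=38
Total waiting = 0 + 6 + 17 + 18 + 25 + 32 + 38 = 136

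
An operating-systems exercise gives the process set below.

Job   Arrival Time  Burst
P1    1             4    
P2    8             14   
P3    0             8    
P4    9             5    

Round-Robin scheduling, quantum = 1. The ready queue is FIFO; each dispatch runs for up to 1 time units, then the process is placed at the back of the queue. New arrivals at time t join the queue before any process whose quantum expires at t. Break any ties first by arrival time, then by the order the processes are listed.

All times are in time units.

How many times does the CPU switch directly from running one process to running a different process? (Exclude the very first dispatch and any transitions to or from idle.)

22

Schedule: | P3 0-1 | P1 1-2 | P3 2-3 | P1 3-4 | P3 4-5 | P1 5-6 | P3 6-7 | P1 7-8 | P3 8-9 | P2 9-10 | P4 10-11 | P3 11-12 | P2 12-13 | P4 13-14 | P3 14-15 | P2 15-16 | P4 16-17 | P3 17-18 | P2 18-19 | P4 19-20 | P2 20-21 | P4 21-22 | P2 22-31 |
Completion: P1=8  P2=31  P3=18  P4=22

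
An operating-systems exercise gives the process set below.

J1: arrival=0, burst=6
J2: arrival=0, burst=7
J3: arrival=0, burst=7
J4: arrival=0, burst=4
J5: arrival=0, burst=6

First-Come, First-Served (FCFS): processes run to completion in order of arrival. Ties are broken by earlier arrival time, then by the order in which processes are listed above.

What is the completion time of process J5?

Timeline: | J1 0-6 | J2 6-13 | J3 13-20 | J4 20-24 | J5 24-30 |
Completion: J1=6  J2=13  J3=20  J4=24  J5=30
Turnaround (C−A): J1=6  J2=13  J3=20  J4=24  J5=30

30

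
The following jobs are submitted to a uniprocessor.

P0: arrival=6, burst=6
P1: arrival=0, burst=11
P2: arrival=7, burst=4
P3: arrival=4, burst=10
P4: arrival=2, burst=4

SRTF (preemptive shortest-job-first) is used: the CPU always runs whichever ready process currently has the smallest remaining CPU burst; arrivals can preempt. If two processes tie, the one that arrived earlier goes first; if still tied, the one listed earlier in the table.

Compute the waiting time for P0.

Timeline: | P1 0-2 | P4 2-6 | P0 6-7 | P2 7-11 | P0 11-16 | P1 16-25 | P3 25-35 |
Completion: P0=16  P1=25  P2=11  P3=35  P4=6
Turnaround (C−A): P0=10  P1=25  P2=4  P3=31  P4=4
Waiting(P0) = turnaround − burst = 10 − 6 = 4

4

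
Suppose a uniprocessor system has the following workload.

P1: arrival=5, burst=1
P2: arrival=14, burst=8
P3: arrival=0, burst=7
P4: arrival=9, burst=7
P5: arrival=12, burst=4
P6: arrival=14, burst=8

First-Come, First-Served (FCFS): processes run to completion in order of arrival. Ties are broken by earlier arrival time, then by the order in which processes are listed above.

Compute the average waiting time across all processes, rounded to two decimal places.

Timeline: | P3 0-7 | P1 7-8 | idle 8-9 | P4 9-16 | P5 16-20 | P2 20-28 | P6 28-36 |
Completion: P1=8  P2=28  P3=7  P4=16  P5=20  P6=36
Turnaround (C−A): P1=3  P2=14  P3=7  P4=7  P5=8  P6=22
Waiting times: P1=2, P2=6, P3=0, P4=0, P5=4, P6=14
Average waiting = (2+6+0+0+4+14) / 6 = 26/6 = 4.33

4.33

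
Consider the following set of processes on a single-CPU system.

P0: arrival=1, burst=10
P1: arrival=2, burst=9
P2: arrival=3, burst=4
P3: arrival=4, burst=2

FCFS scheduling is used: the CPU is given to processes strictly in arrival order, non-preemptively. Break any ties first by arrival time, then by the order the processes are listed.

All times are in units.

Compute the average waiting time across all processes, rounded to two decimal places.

11.50

Gantt: | idle 0-1 | P0 1-11 | P1 11-20 | P2 20-24 | P3 24-26 |
Completion: P0=11  P1=20  P2=24  P3=26
Turnaround (C−A): P0=10  P1=18  P2=21  P3=22
Waiting times: P0=0, P1=9, P2=17, P3=20
Average waiting = (0+9+17+20) / 4 = 46/4 = 11.50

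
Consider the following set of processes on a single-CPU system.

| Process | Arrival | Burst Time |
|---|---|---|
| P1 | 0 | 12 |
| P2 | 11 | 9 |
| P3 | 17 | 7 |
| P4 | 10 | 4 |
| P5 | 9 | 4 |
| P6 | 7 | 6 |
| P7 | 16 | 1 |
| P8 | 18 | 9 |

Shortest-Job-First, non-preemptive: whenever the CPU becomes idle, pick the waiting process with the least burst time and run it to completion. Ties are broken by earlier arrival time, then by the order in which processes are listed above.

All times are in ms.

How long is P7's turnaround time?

Schedule: | P1 0-12 | P5 12-16 | P7 16-17 | P4 17-21 | P6 21-27 | P3 27-34 | P2 34-43 | P8 43-52 |
Completion: P1=12  P2=43  P3=34  P4=21  P5=16  P6=27  P7=17  P8=52
Turnaround (C−A): P1=12  P2=32  P3=17  P4=11  P5=7  P6=20  P7=1  P8=34
Turnaround(P7) = completion − arrival = 17 − 16 = 1

1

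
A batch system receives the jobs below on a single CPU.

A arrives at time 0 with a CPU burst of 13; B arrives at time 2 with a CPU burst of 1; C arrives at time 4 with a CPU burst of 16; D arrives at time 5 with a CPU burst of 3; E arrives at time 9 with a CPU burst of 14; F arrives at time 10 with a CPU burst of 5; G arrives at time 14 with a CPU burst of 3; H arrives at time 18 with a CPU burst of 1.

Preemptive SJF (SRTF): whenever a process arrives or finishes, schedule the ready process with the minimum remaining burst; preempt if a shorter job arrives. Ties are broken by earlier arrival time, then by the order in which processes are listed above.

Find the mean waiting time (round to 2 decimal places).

8.38

Schedule: | A 0-2 | B 2-3 | A 3-5 | D 5-8 | A 8-10 | F 10-15 | G 15-18 | H 18-19 | A 19-26 | E 26-40 | C 40-56 |
Completion: A=26  B=3  C=56  D=8  E=40  F=15  G=18  H=19
Waiting times: A=13, B=0, C=36, D=0, E=17, F=0, G=1, H=0
Average waiting = (13+0+36+0+17+0+1+0) / 8 = 67/8 = 8.38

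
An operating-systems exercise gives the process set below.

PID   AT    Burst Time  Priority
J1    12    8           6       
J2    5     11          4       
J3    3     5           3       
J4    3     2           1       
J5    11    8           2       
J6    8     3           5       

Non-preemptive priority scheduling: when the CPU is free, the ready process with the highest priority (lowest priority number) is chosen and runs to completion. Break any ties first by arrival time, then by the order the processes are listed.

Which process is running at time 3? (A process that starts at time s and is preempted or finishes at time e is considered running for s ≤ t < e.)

Timeline: | idle 0-3 | J4 3-5 | J3 5-10 | J2 10-21 | J5 21-29 | J6 29-32 | J1 32-40 |
Completion: J1=40  J2=21  J3=10  J4=5  J5=29  J6=32

J4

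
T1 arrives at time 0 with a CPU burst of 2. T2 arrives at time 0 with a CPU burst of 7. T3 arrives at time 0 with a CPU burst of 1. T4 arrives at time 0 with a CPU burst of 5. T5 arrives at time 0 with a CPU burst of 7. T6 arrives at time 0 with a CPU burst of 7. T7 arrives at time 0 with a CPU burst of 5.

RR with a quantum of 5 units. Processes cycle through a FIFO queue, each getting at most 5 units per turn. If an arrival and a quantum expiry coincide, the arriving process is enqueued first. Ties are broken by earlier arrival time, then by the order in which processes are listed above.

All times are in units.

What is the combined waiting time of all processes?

113

Schedule: | T1 0-2 | T2 2-7 | T3 7-8 | T4 8-13 | T5 13-18 | T6 18-23 | T7 23-28 | T2 28-30 | T5 30-32 | T6 32-34 |
Completion: T1=2  T2=30  T3=8  T4=13  T5=32  T6=34  T7=28
Waiting = turnaround − burst: T1=0, T2=23, T3=7, T4=8, T5=25, T6=27, T7=23
Total waiting = 0 + 23 + 7 + 8 + 25 + 27 + 23 = 113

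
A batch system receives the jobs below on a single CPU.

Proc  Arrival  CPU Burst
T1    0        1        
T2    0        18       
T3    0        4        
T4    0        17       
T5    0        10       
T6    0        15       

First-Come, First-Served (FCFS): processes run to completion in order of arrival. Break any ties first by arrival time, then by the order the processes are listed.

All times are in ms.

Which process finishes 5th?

T5

Schedule: | T1 0-1 | T2 1-19 | T3 19-23 | T4 23-40 | T5 40-50 | T6 50-65 |
Completion: T1=1  T2=19  T3=23  T4=40  T5=50  T6=65
Turnaround (C−A): T1=1  T2=19  T3=23  T4=40  T5=50  T6=65
Finish order: T1 → T2 → T3 → T4 → T5 → T6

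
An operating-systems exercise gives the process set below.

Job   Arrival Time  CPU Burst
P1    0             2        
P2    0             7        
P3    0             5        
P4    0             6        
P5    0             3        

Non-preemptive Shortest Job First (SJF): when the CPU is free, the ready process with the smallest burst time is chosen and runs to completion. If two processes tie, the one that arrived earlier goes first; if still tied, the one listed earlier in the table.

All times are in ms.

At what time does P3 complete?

Schedule: | P1 0-2 | P5 2-5 | P3 5-10 | P4 10-16 | P2 16-23 |
Completion: P1=2  P2=23  P3=10  P4=16  P5=5
Turnaround (C−A): P1=2  P2=23  P3=10  P4=16  P5=5

10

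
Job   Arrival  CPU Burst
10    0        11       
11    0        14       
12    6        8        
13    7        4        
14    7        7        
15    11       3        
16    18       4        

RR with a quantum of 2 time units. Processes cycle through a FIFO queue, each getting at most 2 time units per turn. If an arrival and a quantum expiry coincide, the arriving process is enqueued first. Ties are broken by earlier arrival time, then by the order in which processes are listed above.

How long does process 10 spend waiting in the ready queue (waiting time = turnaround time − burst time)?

35

Gantt: | 10 0-2 | 11 2-4 | 10 4-6 | 11 6-8 | 12 8-10 | 10 10-12 | 13 12-14 | 14 14-16 | 11 16-18 | 12 18-20 | 15 20-22 | 10 22-24 | 13 24-26 | 14 26-28 | 16 28-30 | 11 30-32 | 12 32-34 | 15 34-35 | 10 35-37 | 14 37-39 | 16 39-41 | 11 41-43 | 12 43-45 | 10 45-46 | 14 46-47 | 11 47-51 |
Completion: 10=46  11=51  12=45  13=26  14=47  15=35  16=41
Turnaround (C−A): 10=46  11=51  12=39  13=19  14=40  15=24  16=23
Waiting(10) = turnaround − burst = 46 − 11 = 35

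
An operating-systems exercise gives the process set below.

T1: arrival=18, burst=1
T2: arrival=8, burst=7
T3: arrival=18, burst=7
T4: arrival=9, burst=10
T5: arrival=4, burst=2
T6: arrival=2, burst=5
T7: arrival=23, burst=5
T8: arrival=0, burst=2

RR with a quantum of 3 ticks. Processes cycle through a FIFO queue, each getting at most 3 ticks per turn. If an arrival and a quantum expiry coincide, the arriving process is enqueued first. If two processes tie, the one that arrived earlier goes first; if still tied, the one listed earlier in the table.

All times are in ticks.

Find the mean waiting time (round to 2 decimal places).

7.25

Gantt: | T8 0-2 | T6 2-5 | T5 5-7 | T6 7-9 | T2 9-12 | T4 12-15 | T2 15-18 | T4 18-21 | T1 21-22 | T3 22-25 | T2 25-26 | T4 26-29 | T7 29-32 | T3 32-35 | T4 35-36 | T7 36-38 | T3 38-39 |
Completion: T1=22  T2=26  T3=39  T4=36  T5=7  T6=9  T7=38  T8=2
Waiting times: T1=3, T2=11, T3=14, T4=17, T5=1, T6=2, T7=10, T8=0
Average waiting = (3+11+14+17+1+2+10+0) / 8 = 58/8 = 7.25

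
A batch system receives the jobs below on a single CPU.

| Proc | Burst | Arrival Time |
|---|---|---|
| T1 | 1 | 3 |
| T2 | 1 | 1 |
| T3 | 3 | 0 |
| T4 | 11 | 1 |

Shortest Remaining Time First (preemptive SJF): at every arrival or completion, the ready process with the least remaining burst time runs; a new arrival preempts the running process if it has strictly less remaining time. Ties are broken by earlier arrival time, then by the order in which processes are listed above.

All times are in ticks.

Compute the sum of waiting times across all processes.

6

Timeline: | T3 0-1 | T2 1-2 | T3 2-4 | T1 4-5 | T4 5-16 |
Completion: T1=5  T2=2  T3=4  T4=16
Waiting = turnaround − burst: T1=1, T2=0, T3=1, T4=4
Total waiting = 1 + 0 + 1 + 4 = 6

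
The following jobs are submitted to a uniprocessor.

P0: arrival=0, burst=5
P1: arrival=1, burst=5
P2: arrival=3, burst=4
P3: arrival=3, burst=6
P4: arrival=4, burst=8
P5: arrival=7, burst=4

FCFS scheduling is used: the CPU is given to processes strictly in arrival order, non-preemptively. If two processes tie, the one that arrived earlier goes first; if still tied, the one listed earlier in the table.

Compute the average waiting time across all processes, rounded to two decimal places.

Timeline: | P0 0-5 | P1 5-10 | P2 10-14 | P3 14-20 | P4 20-28 | P5 28-32 |
Completion: P0=5  P1=10  P2=14  P3=20  P4=28  P5=32
Waiting times: P0=0, P1=4, P2=7, P3=11, P4=16, P5=21
Average waiting = (0+4+7+11+16+21) / 6 = 59/6 = 9.83

9.83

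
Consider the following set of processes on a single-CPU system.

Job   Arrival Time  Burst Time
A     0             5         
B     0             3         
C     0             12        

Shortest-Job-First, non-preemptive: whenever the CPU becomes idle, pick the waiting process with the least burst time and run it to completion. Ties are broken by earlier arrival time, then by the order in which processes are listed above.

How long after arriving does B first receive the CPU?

Timeline: | B 0-3 | A 3-8 | C 8-20 |
Completion: A=8  B=3  C=20
Turnaround (C−A): A=8  B=3  C=20
Response(B) = first start − arrival = 0 − 0 = 0

0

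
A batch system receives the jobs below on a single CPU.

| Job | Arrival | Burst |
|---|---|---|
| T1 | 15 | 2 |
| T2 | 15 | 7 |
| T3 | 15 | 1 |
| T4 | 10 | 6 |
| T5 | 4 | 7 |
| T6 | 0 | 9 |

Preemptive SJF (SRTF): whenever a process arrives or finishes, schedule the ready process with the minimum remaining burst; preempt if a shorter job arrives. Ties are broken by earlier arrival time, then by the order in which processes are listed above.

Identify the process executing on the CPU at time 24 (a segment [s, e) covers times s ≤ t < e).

Gantt: | T6 0-9 | T5 9-16 | T3 16-17 | T1 17-19 | T4 19-25 | T2 25-32 |
Completion: T1=19  T2=32  T3=17  T4=25  T5=16  T6=9
Turnaround (C−A): T1=4  T2=17  T3=2  T4=15  T5=12  T6=9

T4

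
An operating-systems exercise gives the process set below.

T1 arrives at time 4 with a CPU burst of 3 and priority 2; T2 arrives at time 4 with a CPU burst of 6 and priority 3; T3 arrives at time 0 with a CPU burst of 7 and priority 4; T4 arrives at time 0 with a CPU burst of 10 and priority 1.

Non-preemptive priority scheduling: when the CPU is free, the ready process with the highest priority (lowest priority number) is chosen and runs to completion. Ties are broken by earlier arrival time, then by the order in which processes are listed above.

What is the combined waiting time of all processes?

Gantt: | T4 0-10 | T1 10-13 | T2 13-19 | T3 19-26 |
Completion: T1=13  T2=19  T3=26  T4=10
Turnaround (C−A): T1=9  T2=15  T3=26  T4=10
Waiting = turnaround − burst: T1=6, T2=9, T3=19, T4=0
Total waiting = 6 + 9 + 19 + 0 = 34

34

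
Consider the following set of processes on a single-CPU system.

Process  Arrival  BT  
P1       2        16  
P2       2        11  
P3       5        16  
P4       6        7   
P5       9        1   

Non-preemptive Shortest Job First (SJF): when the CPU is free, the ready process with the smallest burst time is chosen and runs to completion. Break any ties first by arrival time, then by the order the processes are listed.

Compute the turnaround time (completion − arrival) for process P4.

15

Gantt: | idle 0-2 | P2 2-13 | P5 13-14 | P4 14-21 | P1 21-37 | P3 37-53 |
Completion: P1=37  P2=13  P3=53  P4=21  P5=14
Turnaround (C−A): P1=35  P2=11  P3=48  P4=15  P5=5
Turnaround(P4) = completion − arrival = 21 − 6 = 15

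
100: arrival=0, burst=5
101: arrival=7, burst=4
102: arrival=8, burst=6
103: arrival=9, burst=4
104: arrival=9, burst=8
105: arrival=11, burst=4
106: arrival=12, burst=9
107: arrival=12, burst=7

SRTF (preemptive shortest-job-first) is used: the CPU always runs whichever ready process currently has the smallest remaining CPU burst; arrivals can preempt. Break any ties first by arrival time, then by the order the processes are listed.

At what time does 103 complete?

Gantt: | 100 0-5 | idle 5-7 | 101 7-11 | 103 11-15 | 105 15-19 | 102 19-25 | 107 25-32 | 104 32-40 | 106 40-49 |
Completion: 100=5  101=11  102=25  103=15  104=40  105=19  106=49  107=32

15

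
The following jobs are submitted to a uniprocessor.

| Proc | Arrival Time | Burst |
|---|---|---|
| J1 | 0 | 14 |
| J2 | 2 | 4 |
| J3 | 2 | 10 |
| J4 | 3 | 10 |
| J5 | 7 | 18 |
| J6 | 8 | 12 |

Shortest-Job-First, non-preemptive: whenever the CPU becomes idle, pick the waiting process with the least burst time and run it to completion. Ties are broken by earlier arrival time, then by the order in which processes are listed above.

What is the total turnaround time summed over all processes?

194

Gantt: | J1 0-14 | J2 14-18 | J3 18-28 | J4 28-38 | J6 38-50 | J5 50-68 |
Completion: J1=14  J2=18  J3=28  J4=38  J5=68  J6=50
Turnaround (C−A): J1=14  J2=16  J3=26  J4=35  J5=61  J6=42
Turnaround = completion − arrival: J1=14, J2=16, J3=26, J4=35, J5=61, J6=42
Total turnaround = 14 + 16 + 26 + 35 + 61 + 42 = 194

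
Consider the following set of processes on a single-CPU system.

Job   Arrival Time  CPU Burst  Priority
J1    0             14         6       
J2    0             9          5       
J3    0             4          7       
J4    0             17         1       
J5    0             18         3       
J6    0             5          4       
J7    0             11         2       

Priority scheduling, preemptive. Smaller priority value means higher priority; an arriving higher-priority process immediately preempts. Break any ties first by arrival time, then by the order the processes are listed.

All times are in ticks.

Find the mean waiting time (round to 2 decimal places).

39.43

Timeline: | J4 0-17 | J7 17-28 | J5 28-46 | J6 46-51 | J2 51-60 | J1 60-74 | J3 74-78 |
Completion: J1=74  J2=60  J3=78  J4=17  J5=46  J6=51  J7=28
Turnaround (C−A): J1=74  J2=60  J3=78  J4=17  J5=46  J6=51  J7=28
Waiting times: J1=60, J2=51, J3=74, J4=0, J5=28, J6=46, J7=17
Average waiting = (60+51+74+0+28+46+17) / 7 = 276/7 = 39.43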